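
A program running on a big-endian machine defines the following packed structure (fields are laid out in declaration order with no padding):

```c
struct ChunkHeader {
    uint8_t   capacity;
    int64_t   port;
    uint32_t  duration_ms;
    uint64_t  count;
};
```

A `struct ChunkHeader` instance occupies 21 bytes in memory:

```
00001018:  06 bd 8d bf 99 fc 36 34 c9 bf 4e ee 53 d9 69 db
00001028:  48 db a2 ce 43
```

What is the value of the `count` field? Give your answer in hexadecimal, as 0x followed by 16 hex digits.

0xD969DB48DBA2CE43

`count` follows `capacity` (1 B), `port` (8 B), `duration_ms` (4 B), so it starts at offset 1 + 8 + 4 = 13 and occupies 8 bytes.
Bytes at offsets 13..20: D9 69 DB 48 DB A2 CE 43.
Big-endian stores the most-significant byte at the lowest address.
The bytes are already most-significant first: 0xD969DB48DBA2CE43.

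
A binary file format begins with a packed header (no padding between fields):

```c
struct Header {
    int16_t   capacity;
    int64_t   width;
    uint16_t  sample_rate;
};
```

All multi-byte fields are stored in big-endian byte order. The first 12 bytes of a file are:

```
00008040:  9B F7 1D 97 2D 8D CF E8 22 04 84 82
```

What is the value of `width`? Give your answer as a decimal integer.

2132223035684954628

`width` follows `capacity` (2 bytes), so it starts at byte offset 2 and occupies 8 bytes.
Bytes at offsets 2..9: 1D 97 2D 8D CF E8 22 04.
Big-endian stores the most-significant byte at the lowest address.
The bytes are already most-significant first: 0x1D972D8DCFE82204.
0x1D972D8DCFE82204 = 2132223035684954628.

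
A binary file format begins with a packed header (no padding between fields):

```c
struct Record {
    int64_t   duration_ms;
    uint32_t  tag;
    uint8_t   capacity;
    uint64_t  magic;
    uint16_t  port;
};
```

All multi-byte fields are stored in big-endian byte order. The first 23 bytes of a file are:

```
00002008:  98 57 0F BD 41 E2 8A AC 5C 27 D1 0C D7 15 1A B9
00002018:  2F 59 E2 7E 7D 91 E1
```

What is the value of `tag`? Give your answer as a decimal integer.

1546113292

`tag` follows `duration_ms` (8 bytes), so it starts at byte offset 8 and occupies 4 bytes.
Bytes at offsets 8..11: 5C 27 D1 0C.
In big-endian order the high byte comes first in memory.
The bytes are already most-significant first: 0x5C27D10C.
0x5C27D10C = 1546113292.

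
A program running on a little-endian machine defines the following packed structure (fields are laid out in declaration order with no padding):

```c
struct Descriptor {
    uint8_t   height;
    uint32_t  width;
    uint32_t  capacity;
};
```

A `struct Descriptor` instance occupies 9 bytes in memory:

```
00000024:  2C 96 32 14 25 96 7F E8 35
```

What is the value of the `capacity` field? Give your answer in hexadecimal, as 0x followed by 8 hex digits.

0x35E87F96

`capacity` follows `height` (1 B), `width` (4 B), so it starts at offset 1 + 4 = 5 and occupies 4 bytes.
Bytes at offsets 5..8: 96 7F E8 35.
In little-endian order the low byte comes first in memory.
Reassemble most-significant byte first: 35 E8 7F 96 → 0x35E87F96.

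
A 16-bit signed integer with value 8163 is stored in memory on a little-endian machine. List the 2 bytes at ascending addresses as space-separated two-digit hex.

8163 in hexadecimal, padded to 16 bits, is 0x1FE3.
Split into bytes (most-significant first): 1F E3.
Little-endian: lowest address holds the least-significant byte.
So at ascending addresses the bytes are E3 1F.

E3 1F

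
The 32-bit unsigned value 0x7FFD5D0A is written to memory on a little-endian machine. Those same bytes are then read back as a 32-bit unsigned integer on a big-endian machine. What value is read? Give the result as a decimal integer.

173931903

Stored little-endian, the bytes at ascending addresses are 0A 5D FD 7F.
Read back as big-endian, the last byte is least significant, giving 0x0A5DFD7F.
0x0A5DFD7F = 173931903.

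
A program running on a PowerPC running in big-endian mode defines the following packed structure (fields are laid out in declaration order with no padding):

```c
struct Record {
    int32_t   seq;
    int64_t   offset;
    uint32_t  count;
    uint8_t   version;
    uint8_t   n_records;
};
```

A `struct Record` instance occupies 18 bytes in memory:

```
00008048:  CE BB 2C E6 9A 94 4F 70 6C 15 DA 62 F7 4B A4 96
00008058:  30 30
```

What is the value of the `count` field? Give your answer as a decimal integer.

4148929686

`count` follows `seq` (4 B), `offset` (8 B), so it starts at offset 4 + 8 = 12 and occupies 4 bytes.
Bytes at offsets 12..15: F7 4B A4 96.
Big-endian stores the most-significant byte at the lowest address.
The bytes are already most-significant first: 0xF74BA496.
0xF74BA496 = 4148929686.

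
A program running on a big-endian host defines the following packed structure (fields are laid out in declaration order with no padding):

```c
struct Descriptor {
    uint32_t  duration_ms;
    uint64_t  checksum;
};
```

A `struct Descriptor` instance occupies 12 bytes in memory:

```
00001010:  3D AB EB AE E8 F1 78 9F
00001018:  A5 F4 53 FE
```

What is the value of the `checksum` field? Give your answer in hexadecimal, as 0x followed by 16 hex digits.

`checksum` follows `duration_ms` (4 bytes), so it starts at byte offset 4 and occupies 8 bytes.
Bytes at offsets 4..11: E8 F1 78 9F A5 F4 53 FE.
Big-endian stores the most-significant byte at the lowest address.
The bytes are already most-significant first: 0xE8F1789FA5F453FE.

0xE8F1789FA5F453FE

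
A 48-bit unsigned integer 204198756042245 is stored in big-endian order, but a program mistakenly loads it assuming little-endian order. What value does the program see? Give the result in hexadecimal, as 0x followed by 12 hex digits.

204198756042245 in 48-bit hexadecimal is 0xB9B7BA514605.
Stored big-endian, the bytes at ascending addresses are B9 B7 BA 51 46 05.
Read back as little-endian, the first byte is least significant, giving 0x054651BAB7B9.

0x054651BAB7B9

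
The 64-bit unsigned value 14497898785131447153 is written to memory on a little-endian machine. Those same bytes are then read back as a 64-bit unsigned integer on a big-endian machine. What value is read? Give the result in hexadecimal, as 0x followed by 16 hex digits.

0x71C353C521E232C9

14497898785131447153 in 64-bit hexadecimal is 0xC932E221C553C371.
Stored little-endian, the bytes at ascending addresses are 71 C3 53 C5 21 E2 32 C9.
Read back as big-endian, the last byte is least significant, giving 0x71C353C521E232C9.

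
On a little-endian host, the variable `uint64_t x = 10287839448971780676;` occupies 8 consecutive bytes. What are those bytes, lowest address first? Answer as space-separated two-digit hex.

10287839448971780676 in hexadecimal, padded to 64 bits, is 0x8EC5BF78B636A244.
Split into bytes (most-significant first): 8E C5 BF 78 B6 36 A2 44.
Little-endian stores the least-significant byte at the lowest address.
So at ascending addresses the bytes are 44 A2 36 B6 78 BF C5 8E.

44 A2 36 B6 78 BF C5 8E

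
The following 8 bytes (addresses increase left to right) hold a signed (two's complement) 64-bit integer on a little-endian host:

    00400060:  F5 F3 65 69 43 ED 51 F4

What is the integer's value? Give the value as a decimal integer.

In little-endian order the low byte comes first in memory.
Reassemble most-significant byte first: F4 51 ED 43 69 65 F3 F5 → 0xF451ED436965F3F5.
Top bit is set, so as a signed 64-bit value this is 0xF451ED436965F3F5 − 2^64 = -841630781554691083.

-841630781554691083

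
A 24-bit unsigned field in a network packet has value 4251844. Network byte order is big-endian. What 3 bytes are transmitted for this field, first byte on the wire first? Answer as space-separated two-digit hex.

4251844 in hexadecimal, padded to 24 bits, is 0x40E0C4.
Split into bytes (most-significant first): 40 E0 C4.
In big-endian order the high byte comes first in memory.
So the memory order matches the most-significant-first order: 40 E0 C4.

40 E0 C4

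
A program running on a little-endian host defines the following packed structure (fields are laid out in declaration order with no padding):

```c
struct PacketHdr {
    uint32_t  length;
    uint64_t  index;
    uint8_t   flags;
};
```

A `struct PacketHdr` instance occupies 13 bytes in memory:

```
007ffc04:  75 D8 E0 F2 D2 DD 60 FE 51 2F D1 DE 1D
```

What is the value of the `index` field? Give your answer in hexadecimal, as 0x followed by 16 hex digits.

`index` follows `length` (4 bytes), so it starts at byte offset 4 and occupies 8 bytes.
Bytes at offsets 4..11: D2 DD 60 FE 51 2F D1 DE.
In little-endian order the low byte comes first in memory.
Reassemble most-significant byte first: DE D1 2F 51 FE 60 DD D2 → 0xDED12F51FE60DDD2.

0xDED12F51FE60DDD2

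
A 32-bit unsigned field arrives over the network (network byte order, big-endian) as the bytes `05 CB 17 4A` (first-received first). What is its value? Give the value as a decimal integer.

97195850

Big-endian stores the most-significant byte at the lowest address.
The bytes are already most-significant first: 0x05CB174A.
0x05CB174A = 97195850.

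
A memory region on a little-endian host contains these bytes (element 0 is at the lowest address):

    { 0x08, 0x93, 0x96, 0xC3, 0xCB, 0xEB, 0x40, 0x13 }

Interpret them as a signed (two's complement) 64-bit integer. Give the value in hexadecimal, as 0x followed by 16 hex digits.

Little-endian: lowest address holds the least-significant byte.
Reassemble most-significant byte first: 13 40 EB CB C3 96 93 08 → 0x1340EBCBC3969308.

0x1340EBCBC3969308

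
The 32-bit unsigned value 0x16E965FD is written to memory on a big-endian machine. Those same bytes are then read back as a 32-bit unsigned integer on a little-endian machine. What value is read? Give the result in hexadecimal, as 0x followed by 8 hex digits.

Stored big-endian, the bytes at ascending addresses are 16 E9 65 FD.
Read back as little-endian, the first byte is least significant, giving 0xFD65E916.

0xFD65E916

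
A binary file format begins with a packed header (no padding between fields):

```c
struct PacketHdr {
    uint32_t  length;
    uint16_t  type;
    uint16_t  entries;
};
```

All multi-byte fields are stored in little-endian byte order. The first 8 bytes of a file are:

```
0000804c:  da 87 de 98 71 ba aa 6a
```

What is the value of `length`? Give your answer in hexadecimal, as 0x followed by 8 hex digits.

0x98DE87DA

`length` is the first field, at byte offset 0, occupying 4 bytes.
Bytes at offsets 0..3: DA 87 DE 98.
Little-endian stores the least-significant byte at the lowest address.
Reassemble most-significant byte first: 98 DE 87 DA → 0x98DE87DA.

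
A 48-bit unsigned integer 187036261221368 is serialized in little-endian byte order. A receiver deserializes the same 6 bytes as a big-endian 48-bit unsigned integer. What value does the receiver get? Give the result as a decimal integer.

272695690599338

187036261221368 in 48-bit hexadecimal is 0xAA1BC5E903F8.
Stored little-endian, the bytes at ascending addresses are F8 03 E9 C5 1B AA.
Read back as big-endian, the last byte is least significant, giving 0xF803E9C51BAA.
0xF803E9C51BAA = 272695690599338.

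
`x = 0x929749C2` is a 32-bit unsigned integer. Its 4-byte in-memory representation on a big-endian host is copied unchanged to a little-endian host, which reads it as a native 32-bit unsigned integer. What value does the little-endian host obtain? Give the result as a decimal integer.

Stored big-endian, the bytes at ascending addresses are 92 97 49 C2.
Read back as little-endian, the first byte is least significant, giving 0xC2499792.
0xC2499792 = 3259602834.

3259602834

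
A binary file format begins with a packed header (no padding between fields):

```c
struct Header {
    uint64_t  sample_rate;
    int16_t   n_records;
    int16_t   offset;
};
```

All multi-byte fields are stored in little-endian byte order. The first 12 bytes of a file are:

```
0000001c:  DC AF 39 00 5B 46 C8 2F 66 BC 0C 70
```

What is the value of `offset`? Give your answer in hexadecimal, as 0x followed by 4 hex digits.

`offset` follows `sample_rate` (8 B), `n_records` (2 B), so it starts at offset 8 + 2 = 10 and occupies 2 bytes.
Bytes at offsets 10..11: 0C 70.
Little-endian stores the least-significant byte at the lowest address.
Reassemble most-significant byte first: 70 0C → 0x700C.

0x700C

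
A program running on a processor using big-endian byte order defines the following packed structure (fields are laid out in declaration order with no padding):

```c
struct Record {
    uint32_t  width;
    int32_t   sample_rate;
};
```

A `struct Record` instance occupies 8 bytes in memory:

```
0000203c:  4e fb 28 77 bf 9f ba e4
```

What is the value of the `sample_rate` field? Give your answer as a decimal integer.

-1080050972

`sample_rate` follows `width` (4 bytes), so it starts at byte offset 4 and occupies 4 bytes.
Bytes at offsets 4..7: BF 9F BA E4.
Big-endian stores the most-significant byte at the lowest address.
The bytes are already most-significant first: 0xBF9FBAE4.
Top bit is set, so as a signed 32-bit value this is 0xBF9FBAE4 − 2^32 = -1080050972.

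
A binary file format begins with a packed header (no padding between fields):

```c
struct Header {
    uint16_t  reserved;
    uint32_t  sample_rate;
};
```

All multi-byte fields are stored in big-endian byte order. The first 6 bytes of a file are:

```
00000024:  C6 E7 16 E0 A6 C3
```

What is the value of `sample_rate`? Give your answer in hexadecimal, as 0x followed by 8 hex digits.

`sample_rate` follows `reserved` (2 bytes), so it starts at byte offset 2 and occupies 4 bytes.
Bytes at offsets 2..5: 16 E0 A6 C3.
Big-endian stores the most-significant byte at the lowest address.
The bytes are already most-significant first: 0x16E0A6C3.

0x16E0A6C3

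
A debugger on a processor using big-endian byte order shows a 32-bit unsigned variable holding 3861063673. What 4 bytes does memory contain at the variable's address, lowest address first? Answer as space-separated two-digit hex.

3861063673 in hexadecimal, padded to 32 bits, is 0xE62327F9.
Split into bytes (most-significant first): E6 23 27 F9.
In big-endian order the high byte comes first in memory.
So the memory order matches the most-significant-first order: E6 23 27 F9.

E6 23 27 F9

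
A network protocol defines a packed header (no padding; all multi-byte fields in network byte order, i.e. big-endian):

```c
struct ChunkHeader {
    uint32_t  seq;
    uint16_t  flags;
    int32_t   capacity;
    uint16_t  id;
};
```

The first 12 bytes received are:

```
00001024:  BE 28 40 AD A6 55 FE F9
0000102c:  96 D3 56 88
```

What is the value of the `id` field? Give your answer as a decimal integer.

`id` follows `seq` (4 B), `flags` (2 B), `capacity` (4 B), so it starts at offset 4 + 2 + 4 = 10 and occupies 2 bytes.
Bytes at offsets 10..11: 56 88.
Big-endian: lowest address holds the most-significant byte.
The bytes are already most-significant first: 0x5688.
0x5688 = 22152.

22152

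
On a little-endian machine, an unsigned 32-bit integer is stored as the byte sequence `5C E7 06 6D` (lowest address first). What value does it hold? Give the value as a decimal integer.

In little-endian order the low byte comes first in memory.
Reassemble most-significant byte first: 6D 06 E7 5C → 0x6D06E75C.
0x6D06E75C = 1829168988.

1829168988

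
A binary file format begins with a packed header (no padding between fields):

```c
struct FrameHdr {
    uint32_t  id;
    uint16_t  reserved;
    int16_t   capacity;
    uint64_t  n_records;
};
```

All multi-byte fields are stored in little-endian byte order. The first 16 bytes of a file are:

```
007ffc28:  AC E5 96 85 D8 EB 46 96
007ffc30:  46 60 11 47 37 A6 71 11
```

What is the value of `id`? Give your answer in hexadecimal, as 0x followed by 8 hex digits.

`id` is the first field, at byte offset 0, occupying 4 bytes.
Bytes at offsets 0..3: AC E5 96 85.
Little-endian stores the least-significant byte at the lowest address.
Reassemble most-significant byte first: 85 96 E5 AC → 0x8596E5AC.

0x8596E5AC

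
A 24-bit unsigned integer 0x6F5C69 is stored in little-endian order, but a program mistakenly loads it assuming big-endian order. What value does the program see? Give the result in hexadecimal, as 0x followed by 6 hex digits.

0x695C6F

Stored little-endian, the bytes at ascending addresses are 69 5C 6F.
Read back as big-endian, the last byte is least significant, giving 0x695C6F.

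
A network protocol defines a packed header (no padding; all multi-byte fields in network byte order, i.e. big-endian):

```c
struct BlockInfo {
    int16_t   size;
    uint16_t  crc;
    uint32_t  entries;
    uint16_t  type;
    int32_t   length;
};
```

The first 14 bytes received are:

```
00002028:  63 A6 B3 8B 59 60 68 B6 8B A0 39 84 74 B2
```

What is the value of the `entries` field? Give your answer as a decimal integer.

1499490486

`entries` follows `size` (2 B), `crc` (2 B), so it starts at offset 2 + 2 = 4 and occupies 4 bytes.
Bytes at offsets 4..7: 59 60 68 B6.
In big-endian order the high byte comes first in memory.
The bytes are already most-significant first: 0x596068B6.
0x596068B6 = 1499490486.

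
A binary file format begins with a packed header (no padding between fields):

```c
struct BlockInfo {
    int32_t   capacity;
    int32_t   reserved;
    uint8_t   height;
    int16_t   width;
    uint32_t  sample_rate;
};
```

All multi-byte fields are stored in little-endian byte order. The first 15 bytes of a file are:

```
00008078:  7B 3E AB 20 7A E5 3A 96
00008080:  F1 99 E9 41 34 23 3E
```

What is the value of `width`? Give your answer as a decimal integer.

`width` follows `capacity` (4 B), `reserved` (4 B), `height` (1 B), so it starts at offset 4 + 4 + 1 = 9 and occupies 2 bytes.
Bytes at offsets 9..10: 99 E9.
In little-endian order the low byte comes first in memory.
Reassemble most-significant byte first: E9 99 → 0xE999.
Top bit is set, so as a signed 16-bit value this is 0xE999 − 2^16 = -5735.

-5735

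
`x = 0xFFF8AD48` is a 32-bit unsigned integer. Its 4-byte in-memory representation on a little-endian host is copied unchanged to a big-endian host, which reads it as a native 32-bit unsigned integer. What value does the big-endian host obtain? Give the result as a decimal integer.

1219361023

Stored little-endian, the bytes at ascending addresses are 48 AD F8 FF.
Read back as big-endian, the last byte is least significant, giving 0x48ADF8FF.
0x48ADF8FF = 1219361023.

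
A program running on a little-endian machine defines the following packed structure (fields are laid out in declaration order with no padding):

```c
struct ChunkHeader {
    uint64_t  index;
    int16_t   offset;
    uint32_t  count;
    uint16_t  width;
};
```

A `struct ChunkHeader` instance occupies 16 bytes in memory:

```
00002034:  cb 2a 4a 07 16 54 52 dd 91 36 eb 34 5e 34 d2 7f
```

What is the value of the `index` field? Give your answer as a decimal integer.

`index` is the first field, at byte offset 0, occupying 8 bytes.
Bytes at offsets 0..7: CB 2A 4A 07 16 54 52 DD.
In little-endian order the low byte comes first in memory.
Reassemble most-significant byte first: DD 52 54 16 07 4A 2A CB → 0xDD525416074A2ACB.
0xDD525416074A2ACB = 15947901684060662475.

15947901684060662475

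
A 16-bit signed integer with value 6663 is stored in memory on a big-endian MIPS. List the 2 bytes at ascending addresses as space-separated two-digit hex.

1A 07

6663 in hexadecimal, padded to 16 bits, is 0x1A07.
Split into bytes (most-significant first): 1A 07.
Big-endian: lowest address holds the most-significant byte.
So the memory order matches the most-significant-first order: 1A 07.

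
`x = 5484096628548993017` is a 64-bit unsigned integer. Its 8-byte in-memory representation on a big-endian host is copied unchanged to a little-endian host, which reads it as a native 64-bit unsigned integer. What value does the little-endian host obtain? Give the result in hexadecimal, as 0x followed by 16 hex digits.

5484096628548993017 in 64-bit hexadecimal is 0x4C1B6CD3E2947FF9.
Stored big-endian, the bytes at ascending addresses are 4C 1B 6C D3 E2 94 7F F9.
Read back as little-endian, the first byte is least significant, giving 0xF97F94E2D36C1B4C.

0xF97F94E2D36C1B4C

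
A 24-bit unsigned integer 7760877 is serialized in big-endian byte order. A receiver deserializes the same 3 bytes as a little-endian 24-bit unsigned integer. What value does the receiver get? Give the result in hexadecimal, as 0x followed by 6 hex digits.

7760877 in 24-bit hexadecimal is 0x766BED.
Stored big-endian, the bytes at ascending addresses are 76 6B ED.
Read back as little-endian, the first byte is least significant, giving 0xED6B76.

0xED6B76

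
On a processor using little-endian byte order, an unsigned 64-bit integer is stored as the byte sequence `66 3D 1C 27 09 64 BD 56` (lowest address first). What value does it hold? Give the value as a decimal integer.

In little-endian order the low byte comes first in memory.
Reassemble most-significant byte first: 56 BD 64 09 27 1C 3D 66 → 0x56BD6409271C3D66.
0x56BD6409271C3D66 = 6250261848333761894.

6250261848333761894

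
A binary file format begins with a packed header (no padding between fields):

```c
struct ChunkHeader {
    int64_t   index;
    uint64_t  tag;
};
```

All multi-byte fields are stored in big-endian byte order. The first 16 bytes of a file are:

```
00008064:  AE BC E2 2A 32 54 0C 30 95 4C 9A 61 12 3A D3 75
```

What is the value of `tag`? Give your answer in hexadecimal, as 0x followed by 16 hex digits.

`tag` follows `index` (8 bytes), so it starts at byte offset 8 and occupies 8 bytes.
Bytes at offsets 8..15: 95 4C 9A 61 12 3A D3 75.
Big-endian: lowest address holds the most-significant byte.
The bytes are already most-significant first: 0x954C9A61123AD375.

0x954C9A61123AD375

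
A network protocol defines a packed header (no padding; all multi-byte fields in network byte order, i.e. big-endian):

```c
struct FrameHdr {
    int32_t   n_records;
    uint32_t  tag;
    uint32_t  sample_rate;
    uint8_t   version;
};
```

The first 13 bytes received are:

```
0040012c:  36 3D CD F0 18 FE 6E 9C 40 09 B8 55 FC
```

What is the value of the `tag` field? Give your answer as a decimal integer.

`tag` follows `n_records` (4 bytes), so it starts at byte offset 4 and occupies 4 bytes.
Bytes at offsets 4..7: 18 FE 6E 9C.
In big-endian order the high byte comes first in memory.
The bytes are already most-significant first: 0x18FE6E9C.
0x18FE6E9C = 419327644.

419327644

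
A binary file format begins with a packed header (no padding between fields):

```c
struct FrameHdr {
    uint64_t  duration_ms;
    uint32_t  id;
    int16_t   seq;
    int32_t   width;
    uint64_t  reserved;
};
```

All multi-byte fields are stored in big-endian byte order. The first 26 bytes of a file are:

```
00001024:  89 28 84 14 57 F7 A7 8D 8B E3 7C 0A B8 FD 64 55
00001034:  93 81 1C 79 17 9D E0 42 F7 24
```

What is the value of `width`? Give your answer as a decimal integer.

`width` follows `duration_ms` (8 B), `id` (4 B), `seq` (2 B), so it starts at offset 8 + 4 + 2 = 14 and occupies 4 bytes.
Bytes at offsets 14..17: 64 55 93 81.
In big-endian order the high byte comes first in memory.
The bytes are already most-significant first: 0x64559381.
0x64559381 = 1683329921.

1683329921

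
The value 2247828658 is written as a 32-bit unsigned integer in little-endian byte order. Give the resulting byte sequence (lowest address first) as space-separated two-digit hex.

2247828658 in hexadecimal, padded to 32 bits, is 0x85FB24B2.
Split into bytes (most-significant first): 85 FB 24 B2.
In little-endian order the low byte comes first in memory.
So at ascending addresses the bytes are B2 24 FB 85.

B2 24 FB 85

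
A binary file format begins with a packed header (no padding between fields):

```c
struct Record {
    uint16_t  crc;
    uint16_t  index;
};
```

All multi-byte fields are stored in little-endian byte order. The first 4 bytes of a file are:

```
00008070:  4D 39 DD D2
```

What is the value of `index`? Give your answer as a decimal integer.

53981

`index` follows `crc` (2 bytes), so it starts at byte offset 2 and occupies 2 bytes.
Bytes at offsets 2..3: DD D2.
In little-endian order the low byte comes first in memory.
Reassemble most-significant byte first: D2 DD → 0xD2DD.
0xD2DD = 53981.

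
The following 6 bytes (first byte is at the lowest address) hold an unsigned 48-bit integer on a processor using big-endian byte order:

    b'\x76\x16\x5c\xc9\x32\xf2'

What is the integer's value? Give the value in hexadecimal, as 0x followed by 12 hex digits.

0x76165CC932F2

Big-endian: lowest address holds the most-significant byte.
The bytes are already most-significant first: 0x76165CC932F2.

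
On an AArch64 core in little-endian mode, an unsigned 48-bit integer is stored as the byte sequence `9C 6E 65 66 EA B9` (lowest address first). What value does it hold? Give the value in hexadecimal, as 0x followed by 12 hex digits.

0xB9EA66656E9C

Little-endian stores the least-significant byte at the lowest address.
Reassemble most-significant byte first: B9 EA 66 65 6E 9C → 0xB9EA66656E9C.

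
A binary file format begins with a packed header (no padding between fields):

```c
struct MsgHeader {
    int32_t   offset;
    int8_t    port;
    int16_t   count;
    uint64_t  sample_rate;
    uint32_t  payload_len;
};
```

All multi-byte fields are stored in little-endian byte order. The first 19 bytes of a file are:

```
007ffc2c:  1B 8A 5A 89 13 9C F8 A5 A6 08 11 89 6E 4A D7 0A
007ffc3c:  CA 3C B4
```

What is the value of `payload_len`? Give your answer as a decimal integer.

3023882762

`payload_len` follows `offset` (4 B), `port` (1 B), `count` (2 B), `sample_rate` (8 B), so it starts at offset 4 + 1 + 2 + 8 = 15 and occupies 4 bytes.
Bytes at offsets 15..18: 0A CA 3C B4.
Little-endian stores the least-significant byte at the lowest address.
Reassemble most-significant byte first: B4 3C CA 0A → 0xB43CCA0A.
0xB43CCA0A = 3023882762.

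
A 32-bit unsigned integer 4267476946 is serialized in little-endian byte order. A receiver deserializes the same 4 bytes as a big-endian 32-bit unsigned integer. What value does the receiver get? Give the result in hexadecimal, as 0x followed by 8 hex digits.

0xD2875CFE

4267476946 in 32-bit hexadecimal is 0xFE5C87D2.
Stored little-endian, the bytes at ascending addresses are D2 87 5C FE.
Read back as big-endian, the last byte is least significant, giving 0xD2875CFE.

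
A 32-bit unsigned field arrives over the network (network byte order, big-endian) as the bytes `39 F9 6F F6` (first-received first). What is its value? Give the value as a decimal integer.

972648438

In big-endian order the high byte comes first in memory.
The bytes are already most-significant first: 0x39F96FF6.
0x39F96FF6 = 972648438.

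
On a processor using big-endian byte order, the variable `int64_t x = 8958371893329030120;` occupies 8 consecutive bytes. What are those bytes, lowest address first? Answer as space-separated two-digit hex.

7C 52 87 C6 03 B8 6B E8

8958371893329030120 in hexadecimal, padded to 64 bits, is 0x7C5287C603B86BE8.
Split into bytes (most-significant first): 7C 52 87 C6 03 B8 6B E8.
Big-endian: lowest address holds the most-significant byte.
So the memory order matches the most-significant-first order: 7C 52 87 C6 03 B8 6B E8.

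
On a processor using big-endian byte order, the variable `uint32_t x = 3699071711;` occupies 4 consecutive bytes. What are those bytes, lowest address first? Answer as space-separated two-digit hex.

3699071711 in hexadecimal, padded to 32 bits, is 0xDC7B5ADF.
Split into bytes (most-significant first): DC 7B 5A DF.
In big-endian order the high byte comes first in memory.
So the memory order matches the most-significant-first order: DC 7B 5A DF.

DC 7B 5A DF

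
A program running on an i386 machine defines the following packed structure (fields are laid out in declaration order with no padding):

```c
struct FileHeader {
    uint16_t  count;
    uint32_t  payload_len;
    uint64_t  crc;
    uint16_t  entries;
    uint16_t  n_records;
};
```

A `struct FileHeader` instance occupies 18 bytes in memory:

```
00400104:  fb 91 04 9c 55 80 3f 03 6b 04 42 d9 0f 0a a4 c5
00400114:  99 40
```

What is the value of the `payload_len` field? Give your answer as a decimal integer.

2153094148

`payload_len` follows `count` (2 bytes), so it starts at byte offset 2 and occupies 4 bytes.
Bytes at offsets 2..5: 04 9C 55 80.
Little-endian stores the least-significant byte at the lowest address.
Reassemble most-significant byte first: 80 55 9C 04 → 0x80559C04.
0x80559C04 = 2153094148.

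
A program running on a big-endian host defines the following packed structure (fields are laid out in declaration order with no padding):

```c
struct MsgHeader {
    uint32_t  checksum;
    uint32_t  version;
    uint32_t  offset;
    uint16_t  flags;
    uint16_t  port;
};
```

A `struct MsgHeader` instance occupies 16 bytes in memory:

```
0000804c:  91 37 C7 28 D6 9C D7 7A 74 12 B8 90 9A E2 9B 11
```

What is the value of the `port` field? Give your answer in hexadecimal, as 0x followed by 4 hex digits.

`port` follows `checksum` (4 B), `version` (4 B), `offset` (4 B), `flags` (2 B), so it starts at offset 4 + 4 + 4 + 2 = 14 and occupies 2 bytes.
Bytes at offsets 14..15: 9B 11.
In big-endian order the high byte comes first in memory.
The bytes are already most-significant first: 0x9B11.

0x9B11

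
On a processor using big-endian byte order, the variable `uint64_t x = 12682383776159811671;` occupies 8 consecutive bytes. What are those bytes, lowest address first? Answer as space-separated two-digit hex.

12682383776159811671 in hexadecimal, padded to 64 bits, is 0xB000E0D9AB2EC857.
Split into bytes (most-significant first): B0 00 E0 D9 AB 2E C8 57.
Big-endian: lowest address holds the most-significant byte.
So the memory order matches the most-significant-first order: B0 00 E0 D9 AB 2E C8 57.

B0 00 E0 D9 AB 2E C8 57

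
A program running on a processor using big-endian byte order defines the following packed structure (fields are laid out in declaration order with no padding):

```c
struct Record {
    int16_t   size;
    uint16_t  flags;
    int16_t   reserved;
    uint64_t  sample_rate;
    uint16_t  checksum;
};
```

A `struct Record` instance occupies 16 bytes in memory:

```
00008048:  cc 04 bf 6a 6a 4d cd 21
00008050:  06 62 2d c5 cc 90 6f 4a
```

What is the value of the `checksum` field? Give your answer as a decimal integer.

28490

`checksum` follows `size` (2 B), `flags` (2 B), `reserved` (2 B), `sample_rate` (8 B), so it starts at offset 2 + 2 + 2 + 8 = 14 and occupies 2 bytes.
Bytes at offsets 14..15: 6F 4A.
Big-endian stores the most-significant byte at the lowest address.
The bytes are already most-significant first: 0x6F4A.
0x6F4A = 28490.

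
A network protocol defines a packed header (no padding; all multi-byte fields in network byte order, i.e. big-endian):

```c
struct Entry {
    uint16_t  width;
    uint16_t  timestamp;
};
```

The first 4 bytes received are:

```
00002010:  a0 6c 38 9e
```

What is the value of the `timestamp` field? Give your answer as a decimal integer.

`timestamp` follows `width` (2 bytes), so it starts at byte offset 2 and occupies 2 bytes.
Bytes at offsets 2..3: 38 9E.
Big-endian: lowest address holds the most-significant byte.
The bytes are already most-significant first: 0x389E.
0x389E = 14494.

14494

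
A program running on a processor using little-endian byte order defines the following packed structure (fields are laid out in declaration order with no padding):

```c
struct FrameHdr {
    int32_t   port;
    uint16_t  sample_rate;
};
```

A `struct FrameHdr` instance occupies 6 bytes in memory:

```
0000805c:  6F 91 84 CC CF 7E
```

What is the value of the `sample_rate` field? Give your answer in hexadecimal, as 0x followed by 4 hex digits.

0x7ECF

`sample_rate` follows `port` (4 bytes), so it starts at byte offset 4 and occupies 2 bytes.
Bytes at offsets 4..5: CF 7E.
In little-endian order the low byte comes first in memory.
Reassemble most-significant byte first: 7E CF → 0x7ECF.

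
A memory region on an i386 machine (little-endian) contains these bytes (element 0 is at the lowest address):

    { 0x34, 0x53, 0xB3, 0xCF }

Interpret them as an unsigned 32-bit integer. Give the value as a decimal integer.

3484635956

In little-endian order the low byte comes first in memory.
Reassemble most-significant byte first: CF B3 53 34 → 0xCFB35334.
0xCFB35334 = 3484635956.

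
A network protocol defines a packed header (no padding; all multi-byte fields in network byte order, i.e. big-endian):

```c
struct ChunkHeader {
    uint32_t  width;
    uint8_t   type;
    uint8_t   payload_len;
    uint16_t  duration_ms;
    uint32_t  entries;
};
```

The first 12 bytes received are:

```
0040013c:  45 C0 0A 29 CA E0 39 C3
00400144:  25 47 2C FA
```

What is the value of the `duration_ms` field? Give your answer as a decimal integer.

`duration_ms` follows `width` (4 B), `type` (1 B), `payload_len` (1 B), so it starts at offset 4 + 1 + 1 = 6 and occupies 2 bytes.
Bytes at offsets 6..7: 39 C3.
Big-endian stores the most-significant byte at the lowest address.
The bytes are already most-significant first: 0x39C3.
0x39C3 = 14787.

14787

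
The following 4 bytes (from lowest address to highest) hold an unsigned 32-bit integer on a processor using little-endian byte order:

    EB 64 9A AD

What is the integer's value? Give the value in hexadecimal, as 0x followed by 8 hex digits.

0xAD9A64EB

Little-endian: lowest address holds the least-significant byte.
Reassemble most-significant byte first: AD 9A 64 EB → 0xAD9A64EB.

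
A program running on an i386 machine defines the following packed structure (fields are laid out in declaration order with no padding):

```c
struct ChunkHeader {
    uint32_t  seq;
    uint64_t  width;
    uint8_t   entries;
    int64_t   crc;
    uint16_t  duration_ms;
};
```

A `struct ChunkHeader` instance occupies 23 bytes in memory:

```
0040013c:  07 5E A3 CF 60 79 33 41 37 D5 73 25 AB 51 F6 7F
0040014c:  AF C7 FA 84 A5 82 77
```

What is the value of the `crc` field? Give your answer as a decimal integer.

`crc` follows `seq` (4 B), `width` (8 B), `entries` (1 B), so it starts at offset 4 + 8 + 1 = 13 and occupies 8 bytes.
Bytes at offsets 13..20: 51 F6 7F AF C7 FA 84 A5.
In little-endian order the low byte comes first in memory.
Reassemble most-significant byte first: A5 84 FA C7 AF 7F F6 51 → 0xA584FAC7AF7FF651.
Top bit is set, so as a signed 64-bit value this is 0xA584FAC7AF7FF651 − 2^64 = -6519810624975800751.

-6519810624975800751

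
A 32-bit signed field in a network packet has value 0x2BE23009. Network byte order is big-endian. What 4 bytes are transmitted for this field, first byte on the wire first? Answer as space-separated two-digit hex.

2B E2 30 09

Split into bytes (most-significant first): 2B E2 30 09.
Big-endian: lowest address holds the most-significant byte.
So the memory order matches the most-significant-first order: 2B E2 30 09.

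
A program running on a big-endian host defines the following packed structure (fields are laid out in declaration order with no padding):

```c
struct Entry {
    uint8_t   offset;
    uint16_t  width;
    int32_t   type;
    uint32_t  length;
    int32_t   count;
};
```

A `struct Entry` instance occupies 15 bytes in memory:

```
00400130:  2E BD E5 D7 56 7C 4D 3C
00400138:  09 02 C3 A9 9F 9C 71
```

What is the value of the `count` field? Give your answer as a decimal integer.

`count` follows `offset` (1 B), `width` (2 B), `type` (4 B), `length` (4 B), so it starts at offset 1 + 2 + 4 + 4 = 11 and occupies 4 bytes.
Bytes at offsets 11..14: A9 9F 9C 71.
Big-endian stores the most-significant byte at the lowest address.
The bytes are already most-significant first: 0xA99F9C71.
Top bit is set, so as a signed 32-bit value this is 0xA99F9C71 − 2^32 = -1449157519.

-1449157519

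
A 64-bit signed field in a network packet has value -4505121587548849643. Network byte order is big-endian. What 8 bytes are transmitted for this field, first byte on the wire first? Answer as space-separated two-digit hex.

C1 7A 97 C9 08 34 FA 15

Two's complement of -4505121587548849643 in 64 bits: 4505121587548849643 = 0x3E856836F7CB05EB; invert → 0xC17A97C90834FA14; add 1 → 0xC17A97C90834FA15.
Split into bytes (most-significant first): C1 7A 97 C9 08 34 FA 15.
Big-endian: lowest address holds the most-significant byte.
So the memory order matches the most-significant-first order: C1 7A 97 C9 08 34 FA 15.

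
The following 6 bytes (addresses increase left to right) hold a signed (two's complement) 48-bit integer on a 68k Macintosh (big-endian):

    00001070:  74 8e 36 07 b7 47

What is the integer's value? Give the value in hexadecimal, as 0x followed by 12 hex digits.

0x748E3607B747

Big-endian stores the most-significant byte at the lowest address.
The bytes are already most-significant first: 0x748E3607B747.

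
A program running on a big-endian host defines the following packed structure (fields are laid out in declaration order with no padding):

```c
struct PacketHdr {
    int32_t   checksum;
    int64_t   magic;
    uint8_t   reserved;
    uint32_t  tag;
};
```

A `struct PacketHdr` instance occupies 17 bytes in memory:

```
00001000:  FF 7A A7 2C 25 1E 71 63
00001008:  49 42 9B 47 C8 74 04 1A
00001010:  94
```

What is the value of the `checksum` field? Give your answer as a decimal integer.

`checksum` is the first field, at byte offset 0, occupying 4 bytes.
Bytes at offsets 0..3: FF 7A A7 2C.
In big-endian order the high byte comes first in memory.
The bytes are already most-significant first: 0xFF7AA72C.
Top bit is set, so as a signed 32-bit value this is 0xFF7AA72C − 2^32 = -8739028.

-8739028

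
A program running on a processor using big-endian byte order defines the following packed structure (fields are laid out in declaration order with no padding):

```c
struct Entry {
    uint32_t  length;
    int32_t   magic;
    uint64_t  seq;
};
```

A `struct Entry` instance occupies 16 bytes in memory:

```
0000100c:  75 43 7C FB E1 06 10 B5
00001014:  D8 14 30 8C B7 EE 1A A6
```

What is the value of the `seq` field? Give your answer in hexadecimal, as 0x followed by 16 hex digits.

`seq` follows `length` (4 B), `magic` (4 B), so it starts at offset 4 + 4 = 8 and occupies 8 bytes.
Bytes at offsets 8..15: D8 14 30 8C B7 EE 1A A6.
In big-endian order the high byte comes first in memory.
The bytes are already most-significant first: 0xD814308CB7EE1AA6.

0xD814308CB7EE1AA6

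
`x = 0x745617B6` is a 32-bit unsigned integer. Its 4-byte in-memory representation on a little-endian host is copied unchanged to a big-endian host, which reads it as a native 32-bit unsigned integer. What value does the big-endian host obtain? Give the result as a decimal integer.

3054982772

Stored little-endian, the bytes at ascending addresses are B6 17 56 74.
Read back as big-endian, the last byte is least significant, giving 0xB6175674.
0xB6175674 = 3054982772.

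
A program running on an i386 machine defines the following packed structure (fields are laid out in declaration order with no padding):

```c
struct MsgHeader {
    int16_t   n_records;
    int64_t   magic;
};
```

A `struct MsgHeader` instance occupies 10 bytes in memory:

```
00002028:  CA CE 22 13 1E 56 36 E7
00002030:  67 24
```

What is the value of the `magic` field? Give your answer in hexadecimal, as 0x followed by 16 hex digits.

`magic` follows `n_records` (2 bytes), so it starts at byte offset 2 and occupies 8 bytes.
Bytes at offsets 2..9: 22 13 1E 56 36 E7 67 24.
Little-endian stores the least-significant byte at the lowest address.
Reassemble most-significant byte first: 24 67 E7 36 56 1E 13 22 → 0x2467E736561E1322.

0x2467E736561E1322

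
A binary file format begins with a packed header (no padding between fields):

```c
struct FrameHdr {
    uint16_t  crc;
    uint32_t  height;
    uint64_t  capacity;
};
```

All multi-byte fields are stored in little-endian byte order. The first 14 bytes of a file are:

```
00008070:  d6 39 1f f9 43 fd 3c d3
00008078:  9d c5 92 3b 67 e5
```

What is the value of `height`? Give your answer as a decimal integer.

`height` follows `crc` (2 bytes), so it starts at byte offset 2 and occupies 4 bytes.
Bytes at offsets 2..5: 1F F9 43 FD.
Little-endian: lowest address holds the least-significant byte.
Reassemble most-significant byte first: FD 43 F9 1F → 0xFD43F91F.
0xFD43F91F = 4249090335.

4249090335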